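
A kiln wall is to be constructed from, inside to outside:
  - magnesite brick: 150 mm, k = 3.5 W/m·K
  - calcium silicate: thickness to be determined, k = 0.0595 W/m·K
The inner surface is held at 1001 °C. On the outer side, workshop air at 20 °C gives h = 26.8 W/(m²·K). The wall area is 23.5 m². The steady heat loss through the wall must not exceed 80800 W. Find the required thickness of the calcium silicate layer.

Series thermal resistances:
R_magnesite brick = L/(kA) = 0.15/(3.5×23.5) = 0.001824 K/W
R_outer film = 1/(h_o·A) = 1/(26.8×23.5) = 0.001588 K/W
Sum of the known resistances R_other = 0.003412 K/W
Required total resistance R_tot = ΔT/Q_allow = 981/80800 = 0.01214 K/W
R_calcium silicate = R_tot − R_other = 0.00873 K/W
L = R·k·A = 0.00873×0.0595×23.5

L ≈ 12.2 mm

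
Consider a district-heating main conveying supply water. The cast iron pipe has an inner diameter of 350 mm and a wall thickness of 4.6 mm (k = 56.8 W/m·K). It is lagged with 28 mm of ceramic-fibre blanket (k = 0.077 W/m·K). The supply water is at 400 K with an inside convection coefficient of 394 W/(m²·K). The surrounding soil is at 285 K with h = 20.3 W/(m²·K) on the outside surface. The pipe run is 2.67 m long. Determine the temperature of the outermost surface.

Per-layer cylindrical resistances, series-summed:
R_inner film = 1/(h_i·2πr₁L) = 1/(394×2π×0.175×2.67) = 8.645×10^-4 K/W
R_cast iron pipe wall = ln(179.6/175)/(2π×56.8×2.67) = 2.723×10^-5 K/W
R_ceramic-fibre blanket = ln(207.6/179.6)/(2π×0.077×2.67) = 0.1122 K/W
R_outer film = 1/(h_o·2πr_oL) = 1/(20.3×2π×0.2076×2.67) = 0.01414 K/W
R_total = 0.1272 K/W
Q = ΔT/R_total = 115/0.1272
Q = 904 W
T_interface = T_inner − Q·ΣR(inner→interface) = 400 − 904×0.113

T ≈ 298 K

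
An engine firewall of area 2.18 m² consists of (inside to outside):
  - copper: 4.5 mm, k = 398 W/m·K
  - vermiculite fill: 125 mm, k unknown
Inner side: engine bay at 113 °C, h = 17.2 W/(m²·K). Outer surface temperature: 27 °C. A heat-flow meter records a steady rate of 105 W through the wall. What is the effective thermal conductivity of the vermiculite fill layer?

Series thermal resistances:
R_inner film = 1/(h_i·A) = 1/(17.2×2.18) = 0.02667 K/W
R_copper = L/(kA) = 0.0045/(398×2.18) = 5.186×10^-6 K/W
Sum of known resistances R_other = 0.02667 K/W
Total R = ΔT/Q = 86/105 = 0.819 K/W
R_vermiculite fill = R_total − R_other = 0.7924 K/W
k = L/(R·A) = 0.125/(0.7924×2.18)

k ≈ 0.0724 W/(m·K)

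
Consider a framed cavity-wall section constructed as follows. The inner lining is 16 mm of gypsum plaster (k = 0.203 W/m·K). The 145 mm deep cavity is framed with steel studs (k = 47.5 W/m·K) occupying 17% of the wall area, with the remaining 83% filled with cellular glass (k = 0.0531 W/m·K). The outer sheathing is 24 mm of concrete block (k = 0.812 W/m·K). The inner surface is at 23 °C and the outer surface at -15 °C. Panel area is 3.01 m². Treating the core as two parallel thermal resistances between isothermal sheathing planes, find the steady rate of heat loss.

Sheathing layers in series; stud and cavity paths in parallel between them.
R_inner = 0.016/(0.203×3.01) = 0.02619 K/W
R_stud  = 0.145/(47.5×0.17×3.01) = 0.005966 K/W
R_cav   = 0.145/(0.0531×0.83×3.01) = 1.093 K/W
1/R_core = 1/R_stud + 1/R_cav → R_core = 0.005933 K/W
R_outer = 0.024/(0.812×3.01) = 0.009819 K/W
R_total = 0.04194 K/W
Q = ΔT/R_total = 38/0.04194

Q ≈ 906 W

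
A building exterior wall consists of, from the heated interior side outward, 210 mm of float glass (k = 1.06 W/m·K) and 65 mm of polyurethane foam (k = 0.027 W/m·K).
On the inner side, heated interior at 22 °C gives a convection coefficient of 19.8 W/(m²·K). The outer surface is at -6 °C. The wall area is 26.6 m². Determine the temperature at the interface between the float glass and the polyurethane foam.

T ≈ 19.4 °C

Series thermal resistances:
R_inner film = 1/(h_i·A) = 1/(19.8×26.6) = 0.001899 K/W
R_float glass = L/(kA) = 0.21/(1.06×26.6) = 0.007448 K/W
R_polyurethane foam = L/(kA) = 0.065/(0.027×26.6) = 0.0905 K/W
R_total = 0.09985 K/W;  Q = ΔT/R_total = 28/0.09985 = 280.4 W
T_interface = T_inner − Q·ΣR(inner→interface) = 22 − 280×0.009347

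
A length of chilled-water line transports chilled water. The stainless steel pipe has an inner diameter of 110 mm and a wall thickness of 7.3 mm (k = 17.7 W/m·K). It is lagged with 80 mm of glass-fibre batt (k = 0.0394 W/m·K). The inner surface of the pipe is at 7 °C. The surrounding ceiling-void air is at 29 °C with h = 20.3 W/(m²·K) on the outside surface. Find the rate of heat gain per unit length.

q′ ≈ 6.48 W/m

Radial resistances (cylindrical: R_cond = ln(r_o/r_i)/(2πkL), R_conv = 1/(h·2πrL)):
R_stainless steel pipe wall = ln(62.3/55)/(2π×17.7×1) = 0.001121 K/W
R_glass-fibre batt = ln(142.3/62.3)/(2π×0.0394×1) = 3.337 K/W
R_outer film = 1/(h_o·2πr_oL) = 1/(20.3×2π×0.1423×1) = 0.0551 K/W
R_total = 3.393 K/W
Q = ΔT/R_total = 22/3.393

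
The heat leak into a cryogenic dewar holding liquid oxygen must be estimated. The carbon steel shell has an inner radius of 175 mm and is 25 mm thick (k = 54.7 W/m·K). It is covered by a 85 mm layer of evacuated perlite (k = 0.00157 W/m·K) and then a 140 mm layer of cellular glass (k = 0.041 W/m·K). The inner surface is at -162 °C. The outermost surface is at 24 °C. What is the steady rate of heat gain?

Q ≈ 2.39 W

Spherical conduction: R = (1/r_in − 1/r_out)/(4πk) per layer; series-sum.
R_carbon steel shell = (1/0.175 − 1/0.2)/(4π×54.7) = 0.001039 K/W
R_evacuated perlite = (1/0.2 − 1/0.285)/(4π×0.00157) = 75.58 K/W
R_cellular glass = (1/0.285 − 1/0.425)/(4π×0.041) = 2.243 K/W
R_total = 77.83 K/W
Q = ΔT/R_total = 186/77.83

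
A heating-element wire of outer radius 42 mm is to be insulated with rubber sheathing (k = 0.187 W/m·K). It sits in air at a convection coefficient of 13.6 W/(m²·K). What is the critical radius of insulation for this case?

For a cylinder r_cr = k/h = 0.187/13.6
r_cr = 13.8 mm; since the bare radius (42 mm) is above r_cr, any added insulation will reduce heat loss.

r_cr ≈ 13.8 mm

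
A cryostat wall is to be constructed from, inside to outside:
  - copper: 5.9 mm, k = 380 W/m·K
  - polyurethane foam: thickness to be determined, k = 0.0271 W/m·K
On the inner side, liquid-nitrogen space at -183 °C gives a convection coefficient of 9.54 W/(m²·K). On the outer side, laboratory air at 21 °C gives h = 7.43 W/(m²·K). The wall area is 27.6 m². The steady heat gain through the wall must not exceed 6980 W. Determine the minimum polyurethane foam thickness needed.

L ≈ 15.4 mm

Model the wall as resistances in series:
R_inner film = 1/(h_i·A) = 1/(9.54×27.6) = 0.003798 K/W
R_copper = L/(kA) = 0.0059/(380×27.6) = 5.625×10^-7 K/W
R_outer film = 1/(h_o·A) = 1/(7.43×27.6) = 0.004876 K/W
Sum of the known resistances R_other = 0.008675 K/W
Required total resistance R_tot = ΔT/Q_allow = 204/6980 = 0.02923 K/W
R_polyurethane foam = R_tot − R_other = 0.02055 K/W
L = R·k·A = 0.02055×0.0271×27.6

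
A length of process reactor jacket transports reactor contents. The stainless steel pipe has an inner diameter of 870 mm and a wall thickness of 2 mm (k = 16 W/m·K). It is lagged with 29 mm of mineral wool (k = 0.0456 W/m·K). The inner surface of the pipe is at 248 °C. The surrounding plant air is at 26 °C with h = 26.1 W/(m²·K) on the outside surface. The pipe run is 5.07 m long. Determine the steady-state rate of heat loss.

Q ≈ 4740 W

For a radial system each layer contributes R = ln(r_out/r_in)/(2πkL); films add R = 1/(hA).
R_stainless steel pipe wall = ln(437/435)/(2π×16×5.07) = 9×10^-6 K/W
R_mineral wool = ln(466/437)/(2π×0.0456×5.07) = 0.04423 K/W
R_outer film = 1/(h_o·2πr_oL) = 1/(26.1×2π×0.466×5.07) = 0.002581 K/W
R_total = 0.04682 K/W
Q = ΔT/R_total = 222/0.04682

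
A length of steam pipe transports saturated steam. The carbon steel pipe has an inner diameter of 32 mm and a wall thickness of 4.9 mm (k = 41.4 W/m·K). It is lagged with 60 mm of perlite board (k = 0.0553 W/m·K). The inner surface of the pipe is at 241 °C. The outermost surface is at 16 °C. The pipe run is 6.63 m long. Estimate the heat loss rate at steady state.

Q ≈ 383 W

Per-layer cylindrical resistances, series-summed:
R_carbon steel pipe wall = ln(20.9/16)/(2π×41.4×6.63) = 1.549×10^-4 K/W
R_perlite board = ln(80.9/20.9)/(2π×0.0553×6.63) = 0.5875 K/W
R_total = 0.5877 K/W
Q = ΔT/R_total = 225/0.5877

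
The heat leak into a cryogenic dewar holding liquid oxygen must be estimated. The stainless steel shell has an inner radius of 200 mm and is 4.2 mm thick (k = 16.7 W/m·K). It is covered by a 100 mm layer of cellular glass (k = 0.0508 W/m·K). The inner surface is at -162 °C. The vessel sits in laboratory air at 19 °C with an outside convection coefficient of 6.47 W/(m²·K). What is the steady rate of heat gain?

For a spherical shell R = (1/r₁ − 1/r₂)/(4πk); film R = 1/(h·4πr²). In series:
R_stainless steel shell = (1/0.2 − 1/0.2042)/(4π×16.7) = 4.9×10^-4 K/W
R_cellular glass = (1/0.2042 − 1/0.3042)/(4π×0.0508) = 2.522 K/W
R_outer film = 1/(h·4πr_o²) = 1/(6.47×4π×0.3042²) = 0.1329 K/W
R_total = 2.655 K/W
Q = ΔT/R_total = 181/2.655

Q ≈ 68.2 W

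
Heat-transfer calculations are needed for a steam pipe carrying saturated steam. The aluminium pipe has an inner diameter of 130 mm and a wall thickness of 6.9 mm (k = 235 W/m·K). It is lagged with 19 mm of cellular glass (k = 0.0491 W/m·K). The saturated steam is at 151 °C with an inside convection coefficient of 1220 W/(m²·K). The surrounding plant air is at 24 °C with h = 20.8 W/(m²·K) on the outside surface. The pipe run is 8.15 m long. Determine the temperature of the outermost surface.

Per-layer cylindrical resistances, series-summed:
R_inner film = 1/(h_i·2πr₁L) = 1/(1220×2π×0.065×8.15) = 2.463×10^-4 K/W
R_aluminium pipe wall = ln(71.9/65)/(2π×235×8.15) = 8.384×10^-6 K/W
R_cellular glass = ln(90.9/71.9)/(2π×0.0491×8.15) = 0.09326 K/W
R_outer film = 1/(h_o·2πr_oL) = 1/(20.8×2π×0.0909×8.15) = 0.01033 K/W
R_total = 0.1038 K/W
Q = ΔT/R_total = 127/0.1038
Q = 1220 W
T_interface = T_inner − Q·ΣR(inner→interface) = 151 − 1220×0.09351

T ≈ 36.6 °C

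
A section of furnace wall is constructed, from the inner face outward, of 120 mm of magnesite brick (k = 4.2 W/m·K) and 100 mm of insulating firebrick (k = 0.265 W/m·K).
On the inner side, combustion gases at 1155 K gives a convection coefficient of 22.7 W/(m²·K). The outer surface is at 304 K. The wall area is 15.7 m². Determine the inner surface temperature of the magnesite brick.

Series thermal resistances:
R_inner film = 1/(h_i·A) = 1/(22.7×15.7) = 0.002806 K/W
R_magnesite brick = L/(kA) = 0.12/(4.2×15.7) = 0.00182 K/W
R_insulating firebrick = L/(kA) = 0.1/(0.265×15.7) = 0.02404 K/W
R_total = 0.02866 K/W;  Q = ΔT/R_total = 851/0.02866 = 29690 W
T_interface = T_inner − Q·ΣR(inner→interface) = 1155 − 29700×0.002806

T ≈ 1070 K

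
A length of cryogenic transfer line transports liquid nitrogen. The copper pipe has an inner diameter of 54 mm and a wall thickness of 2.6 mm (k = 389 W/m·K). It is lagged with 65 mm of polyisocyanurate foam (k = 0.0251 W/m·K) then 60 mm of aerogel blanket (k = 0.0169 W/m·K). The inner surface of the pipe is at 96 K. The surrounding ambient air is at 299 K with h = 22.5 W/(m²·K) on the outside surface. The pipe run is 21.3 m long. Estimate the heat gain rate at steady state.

Treating each annulus and film as a series resistance:
R_copper pipe wall = ln(29.6/27)/(2π×389×21.3) = 1.766×10^-6 K/W
R_polyisocyanurate foam = ln(94.6/29.6)/(2π×0.0251×21.3) = 0.3459 K/W
R_aerogel blanket = ln(154.6/94.6)/(2π×0.0169×21.3) = 0.2172 K/W
R_outer film = 1/(h_o·2πr_oL) = 1/(22.5×2π×0.1546×21.3) = 0.002148 K/W
R_total = 0.5652 K/W
Q = ΔT/R_total = 203/0.5652

Q ≈ 359 W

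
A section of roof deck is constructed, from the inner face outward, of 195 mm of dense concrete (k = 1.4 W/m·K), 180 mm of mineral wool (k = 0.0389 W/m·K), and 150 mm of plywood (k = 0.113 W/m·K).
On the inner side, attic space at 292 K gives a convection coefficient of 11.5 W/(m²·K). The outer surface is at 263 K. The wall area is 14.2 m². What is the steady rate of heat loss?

Q ≈ 66.6 W

Thermal resistances in series:
R_inner film = 1/(h_i·A) = 1/(11.5×14.2) = 0.006124 K/W
R_dense concrete = L/(kA) = 0.195/(1.4×14.2) = 0.009809 K/W
R_mineral wool = L/(kA) = 0.18/(0.0389×14.2) = 0.3259 K/W
R_plywood = L/(kA) = 0.15/(0.113×14.2) = 0.09348 K/W
R_total = 0.4353 K/W
Q = ΔT / R_total = 29 / 0.4353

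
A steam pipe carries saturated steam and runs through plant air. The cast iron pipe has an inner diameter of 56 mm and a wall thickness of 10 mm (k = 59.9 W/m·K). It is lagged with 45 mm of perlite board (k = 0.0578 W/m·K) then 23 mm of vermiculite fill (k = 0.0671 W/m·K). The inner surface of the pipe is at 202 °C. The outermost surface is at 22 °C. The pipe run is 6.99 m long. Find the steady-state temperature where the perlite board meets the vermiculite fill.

T ≈ 60.2 °C

Treating each annulus and film as a series resistance:
R_cast iron pipe wall = ln(38/28)/(2π×59.9×6.99) = 1.161×10^-4 K/W
R_perlite board = ln(83/38)/(2π×0.0578×6.99) = 0.3078 K/W
R_vermiculite fill = ln(106/83)/(2π×0.0671×6.99) = 0.083 K/W
R_total = 0.3909 K/W
Q = ΔT/R_total = 180/0.3909
Q = 461 W
T_interface = T_inner − Q·ΣR(inner→interface) = 202 − 461×0.3079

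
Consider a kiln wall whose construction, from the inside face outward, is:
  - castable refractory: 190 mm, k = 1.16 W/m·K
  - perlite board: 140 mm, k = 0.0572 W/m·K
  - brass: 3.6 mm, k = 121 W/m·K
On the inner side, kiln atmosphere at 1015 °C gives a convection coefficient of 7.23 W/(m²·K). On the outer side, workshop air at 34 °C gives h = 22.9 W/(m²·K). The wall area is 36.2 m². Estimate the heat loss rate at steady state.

Q ≈ 12700 W

Model the wall as resistances in series:
R_inner film = 1/(h_i·A) = 1/(7.23×36.2) = 0.003821 K/W
R_castable refractory = L/(kA) = 0.19/(1.16×36.2) = 0.004525 K/W
R_perlite board = L/(kA) = 0.14/(0.0572×36.2) = 0.06761 K/W
R_brass = L/(kA) = 0.0036/(121×36.2) = 8.219×10^-7 K/W
R_outer film = 1/(h_o·A) = 1/(22.9×36.2) = 0.001206 K/W
R_total = 0.07716 K/W
Q = ΔT / R_total = 981 / 0.07716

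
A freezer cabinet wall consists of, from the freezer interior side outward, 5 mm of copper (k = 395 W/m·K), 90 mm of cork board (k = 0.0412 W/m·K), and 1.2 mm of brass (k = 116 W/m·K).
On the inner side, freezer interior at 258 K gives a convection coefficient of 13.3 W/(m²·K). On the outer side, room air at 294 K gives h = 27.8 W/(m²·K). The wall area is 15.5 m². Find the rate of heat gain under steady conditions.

Model the wall as resistances in series:
R_inner film = 1/(h_i·A) = 1/(13.3×15.5) = 0.004851 K/W
R_copper = L/(kA) = 0.005/(395×15.5) = 8.167×10^-7 K/W
R_cork board = L/(kA) = 0.09/(0.0412×15.5) = 0.1409 K/W
R_brass = L/(kA) = 0.0012/(116×15.5) = 6.674×10^-7 K/W
R_outer film = 1/(h_o·A) = 1/(27.8×15.5) = 0.002321 K/W
R_total = 0.1481 K/W
Q = ΔT / R_total = 36 / 0.1481

Q ≈ 243 W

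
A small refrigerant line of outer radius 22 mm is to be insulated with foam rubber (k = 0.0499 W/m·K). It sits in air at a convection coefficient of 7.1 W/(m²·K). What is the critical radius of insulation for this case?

r_cr ≈ 7.03 mm

For a cylinder r_cr = k/h = 0.0499/7.1
r_cr = 7.03 mm; since the bare radius (22 mm) is above r_cr, any added insulation will reduce heat loss.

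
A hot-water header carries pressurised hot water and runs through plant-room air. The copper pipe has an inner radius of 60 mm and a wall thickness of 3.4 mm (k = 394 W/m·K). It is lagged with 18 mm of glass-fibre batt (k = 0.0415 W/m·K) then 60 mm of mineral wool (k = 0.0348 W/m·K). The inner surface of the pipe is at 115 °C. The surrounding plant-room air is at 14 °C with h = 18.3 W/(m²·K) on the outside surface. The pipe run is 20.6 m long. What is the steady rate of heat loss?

Q ≈ 587 W

Per-layer cylindrical resistances, series-summed:
R_copper pipe wall = ln(63.4/60)/(2π×394×20.6) = 1.081×10^-6 K/W
R_glass-fibre batt = ln(81.4/63.4)/(2π×0.0415×20.6) = 0.04653 K/W
R_mineral wool = ln(141.4/81.4)/(2π×0.0348×20.6) = 0.1226 K/W
R_outer film = 1/(h_o·2πr_oL) = 1/(18.3×2π×0.1414×20.6) = 0.002986 K/W
R_total = 0.1721 K/W
Q = ΔT/R_total = 101/0.1721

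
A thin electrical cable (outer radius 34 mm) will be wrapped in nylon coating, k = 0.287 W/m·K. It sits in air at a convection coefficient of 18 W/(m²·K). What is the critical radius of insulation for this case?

r_cr ≈ 15.9 mm

For a cylinder r_cr = k/h = 0.287/18
r_cr = 15.9 mm; since the bare radius (34 mm) is above r_cr, any added insulation will reduce heat loss.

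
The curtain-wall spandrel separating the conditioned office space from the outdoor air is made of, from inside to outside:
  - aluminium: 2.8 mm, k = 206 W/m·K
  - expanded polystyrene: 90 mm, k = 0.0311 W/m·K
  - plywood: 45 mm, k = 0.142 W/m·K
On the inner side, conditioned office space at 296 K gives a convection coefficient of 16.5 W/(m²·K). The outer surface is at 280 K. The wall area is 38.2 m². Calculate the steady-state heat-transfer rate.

Q ≈ 187 W

Model the wall as resistances in series:
R_inner film = 1/(h_i·A) = 1/(16.5×38.2) = 0.001587 K/W
R_aluminium = L/(kA) = 0.0028/(206×38.2) = 3.558×10^-7 K/W
R_expanded polystyrene = L/(kA) = 0.09/(0.0311×38.2) = 0.07576 K/W
R_plywood = L/(kA) = 0.045/(0.142×38.2) = 0.008296 K/W
R_total = 0.08564 K/W
Q = ΔT / R_total = 16 / 0.08564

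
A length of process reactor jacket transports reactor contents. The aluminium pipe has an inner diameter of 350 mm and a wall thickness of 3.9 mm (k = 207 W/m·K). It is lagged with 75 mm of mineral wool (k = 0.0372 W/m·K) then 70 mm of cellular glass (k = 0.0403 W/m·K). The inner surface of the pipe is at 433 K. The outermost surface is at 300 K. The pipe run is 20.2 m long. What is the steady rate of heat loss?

Q ≈ 1090 W

Radial resistances (cylindrical: R_cond = ln(r_o/r_i)/(2πkL), R_conv = 1/(h·2πrL)):
R_aluminium pipe wall = ln(178.9/175)/(2π×207×20.2) = 8.389×10^-7 K/W
R_mineral wool = ln(253.9/178.9)/(2π×0.0372×20.2) = 0.07415 K/W
R_cellular glass = ln(323.9/253.9)/(2π×0.0403×20.2) = 0.04761 K/W
R_total = 0.1218 K/W
Q = ΔT/R_total = 133/0.1218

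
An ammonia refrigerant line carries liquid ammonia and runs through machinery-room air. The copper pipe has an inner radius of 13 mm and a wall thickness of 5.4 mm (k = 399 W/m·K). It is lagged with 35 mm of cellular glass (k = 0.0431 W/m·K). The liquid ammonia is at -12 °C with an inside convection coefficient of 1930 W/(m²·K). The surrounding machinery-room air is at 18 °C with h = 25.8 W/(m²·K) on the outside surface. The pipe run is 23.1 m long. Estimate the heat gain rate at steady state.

Q ≈ 171 W

Treating each annulus and film as a series resistance:
R_inner film = 1/(h_i·2πr₁L) = 1/(1930×2π×0.013×23.1) = 2.746×10^-4 K/W
R_copper pipe wall = ln(18.4/13)/(2π×399×23.1) = 5.999×10^-6 K/W
R_cellular glass = ln(53.4/18.4)/(2π×0.0431×23.1) = 0.1703 K/W
R_outer film = 1/(h_o·2πr_oL) = 1/(25.8×2π×0.0534×23.1) = 0.005001 K/W
R_total = 0.1756 K/W
Q = ΔT/R_total = 30/0.1756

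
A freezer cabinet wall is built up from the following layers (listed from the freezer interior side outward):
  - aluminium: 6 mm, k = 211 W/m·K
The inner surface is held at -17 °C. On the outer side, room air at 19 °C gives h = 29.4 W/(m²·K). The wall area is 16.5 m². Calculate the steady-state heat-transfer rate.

Model the wall as resistances in series:
R_aluminium = L/(kA) = 0.006/(211×16.5) = 1.723×10^-6 K/W
R_outer film = 1/(h_o·A) = 1/(29.4×16.5) = 0.002061 K/W
R_total = 0.002063 K/W
Q = ΔT / R_total = 36 / 0.002063

Q ≈ 17400 W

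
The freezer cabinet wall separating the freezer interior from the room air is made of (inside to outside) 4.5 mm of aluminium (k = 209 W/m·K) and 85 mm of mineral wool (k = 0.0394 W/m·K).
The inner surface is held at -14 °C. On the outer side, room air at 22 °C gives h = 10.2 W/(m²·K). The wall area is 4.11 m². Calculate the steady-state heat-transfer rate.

Model the wall as resistances in series:
R_aluminium = L/(kA) = 0.0045/(209×4.11) = 5.239×10^-6 K/W
R_mineral wool = L/(kA) = 0.085/(0.0394×4.11) = 0.5249 K/W
R_outer film = 1/(h_o·A) = 1/(10.2×4.11) = 0.02385 K/W
R_total = 0.5488 K/W
Q = ΔT / R_total = 36 / 0.5488

Q ≈ 65.6 W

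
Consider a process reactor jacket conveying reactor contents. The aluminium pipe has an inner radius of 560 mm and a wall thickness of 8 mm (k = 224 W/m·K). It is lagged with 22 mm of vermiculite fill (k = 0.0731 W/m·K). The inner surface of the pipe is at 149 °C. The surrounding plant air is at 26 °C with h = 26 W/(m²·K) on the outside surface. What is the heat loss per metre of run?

q′ ≈ 1320 W/m

Treating each annulus and film as a series resistance:
R_aluminium pipe wall = ln(568/560)/(2π×224×1) = 1.008×10^-5 K/W
R_vermiculite fill = ln(590/568)/(2π×0.0731×1) = 0.08274 K/W
R_outer film = 1/(h_o·2πr_oL) = 1/(26×2π×0.59×1) = 0.01038 K/W
R_total = 0.09312 K/W
Q = ΔT/R_total = 123/0.09312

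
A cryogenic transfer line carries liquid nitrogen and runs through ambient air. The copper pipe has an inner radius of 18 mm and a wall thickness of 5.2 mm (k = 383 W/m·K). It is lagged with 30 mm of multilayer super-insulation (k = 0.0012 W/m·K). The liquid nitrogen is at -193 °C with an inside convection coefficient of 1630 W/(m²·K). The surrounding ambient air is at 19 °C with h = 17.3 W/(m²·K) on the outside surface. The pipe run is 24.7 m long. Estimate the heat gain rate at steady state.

Cylindrical conduction, so R = ln(r₂/r₁)/(2πkL) per layer, in series:
R_inner film = 1/(h_i·2πr₁L) = 1/(1630×2π×0.018×24.7) = 2.196×10^-4 K/W
R_copper pipe wall = ln(23.2/18)/(2π×383×24.7) = 4.27×10^-6 K/W
R_multilayer super-insulation = ln(53.2/23.2)/(2π×0.0012×24.7) = 4.456 K/W
R_outer film = 1/(h_o·2πr_oL) = 1/(17.3×2π×0.0532×24.7) = 0.007001 K/W
R_total = 4.463 K/W
Q = ΔT/R_total = 212/4.463

Q ≈ 47.5 W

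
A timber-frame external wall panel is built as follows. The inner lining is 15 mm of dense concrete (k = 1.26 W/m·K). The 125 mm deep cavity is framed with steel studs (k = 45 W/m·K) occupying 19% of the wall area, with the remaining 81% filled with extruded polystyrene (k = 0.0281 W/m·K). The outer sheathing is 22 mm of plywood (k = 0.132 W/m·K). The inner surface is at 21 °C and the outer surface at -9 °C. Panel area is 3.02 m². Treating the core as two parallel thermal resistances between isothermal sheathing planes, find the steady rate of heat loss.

Q ≈ 469 W

Sheathing layers in series; stud and cavity paths in parallel between them.
R_inner = 0.015/(1.26×3.02) = 0.003942 K/W
R_stud  = 0.125/(45×0.19×3.02) = 0.004841 K/W
R_cav   = 0.125/(0.0281×0.81×3.02) = 1.818 K/W
1/R_core = 1/R_stud + 1/R_cav → R_core = 0.004828 K/W
R_outer = 0.022/(0.132×3.02) = 0.05519 K/W
R_total = 0.06396 K/W
Q = ΔT/R_total = 30/0.06396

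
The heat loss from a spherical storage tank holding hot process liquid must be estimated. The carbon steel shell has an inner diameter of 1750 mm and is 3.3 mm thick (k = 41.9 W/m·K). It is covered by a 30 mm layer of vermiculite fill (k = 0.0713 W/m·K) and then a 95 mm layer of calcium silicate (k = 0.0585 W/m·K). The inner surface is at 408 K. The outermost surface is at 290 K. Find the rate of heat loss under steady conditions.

Spherical conduction: R = (1/r_in − 1/r_out)/(4πk) per layer; series-sum.
R_carbon steel shell = (1/0.875 − 1/0.8783)/(4π×41.9) = 8.155×10^-6 K/W
R_vermiculite fill = (1/0.8783 − 1/0.9083)/(4π×0.0713) = 0.04197 K/W
R_calcium silicate = (1/0.9083 − 1/1.0033)/(4π×0.0585) = 0.1418 K/W
R_total = 0.1838 K/W
Q = ΔT/R_total = 118/0.1838

Q ≈ 642 W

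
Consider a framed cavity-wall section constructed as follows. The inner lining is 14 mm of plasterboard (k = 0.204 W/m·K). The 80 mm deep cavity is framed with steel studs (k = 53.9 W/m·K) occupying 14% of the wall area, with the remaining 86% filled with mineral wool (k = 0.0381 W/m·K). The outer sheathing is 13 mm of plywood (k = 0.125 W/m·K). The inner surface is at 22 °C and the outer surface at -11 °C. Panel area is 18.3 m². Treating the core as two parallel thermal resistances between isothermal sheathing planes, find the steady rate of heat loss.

Q ≈ 3300 W

Sheathing layers in series; stud and cavity paths in parallel between them.
R_inner = 0.014/(0.204×18.3) = 0.00375 K/W
R_stud  = 0.08/(53.9×0.14×18.3) = 5.793×10^-4 K/W
R_cav   = 0.08/(0.0381×0.86×18.3) = 0.1334 K/W
1/R_core = 1/R_stud + 1/R_cav → R_core = 5.768×10^-4 K/W
R_outer = 0.013/(0.125×18.3) = 0.005683 K/W
R_total = 0.01001 K/W
Q = ΔT/R_total = 33/0.01001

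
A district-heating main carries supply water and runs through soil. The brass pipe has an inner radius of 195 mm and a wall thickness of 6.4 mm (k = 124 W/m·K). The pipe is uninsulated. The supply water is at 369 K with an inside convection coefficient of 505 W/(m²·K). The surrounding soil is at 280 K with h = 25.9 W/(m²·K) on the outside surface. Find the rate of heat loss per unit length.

q′ ≈ 2770 W/m

Radial resistances (cylindrical: R_cond = ln(r_o/r_i)/(2πkL), R_conv = 1/(h·2πrL)):
R_inner film = 1/(h_i·2πr₁L) = 1/(505×2π×0.195×1) = 0.001616 K/W
R_brass pipe wall = ln(201.4/195)/(2π×124×1) = 4.145×10^-5 K/W
R_outer film = 1/(h_o·2πr_oL) = 1/(25.9×2π×0.2014×1) = 0.03051 K/W
R_total = 0.03217 K/W
Q = ΔT/R_total = 89/0.03217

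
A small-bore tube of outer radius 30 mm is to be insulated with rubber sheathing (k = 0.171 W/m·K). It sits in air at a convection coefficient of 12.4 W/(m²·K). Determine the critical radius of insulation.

For a cylinder r_cr = k/h = 0.171/12.4
r_cr = 13.8 mm; since the bare radius (30 mm) is above r_cr, any added insulation will reduce heat loss.

r_cr ≈ 13.8 mm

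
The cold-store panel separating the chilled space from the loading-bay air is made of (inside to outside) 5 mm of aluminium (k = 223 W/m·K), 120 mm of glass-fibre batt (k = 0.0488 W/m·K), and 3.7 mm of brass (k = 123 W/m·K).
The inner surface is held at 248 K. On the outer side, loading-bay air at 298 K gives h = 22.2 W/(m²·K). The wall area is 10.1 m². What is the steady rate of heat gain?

Model the wall as resistances in series:
R_aluminium = L/(kA) = 0.005/(223×10.1) = 2.22×10^-6 K/W
R_glass-fibre batt = L/(kA) = 0.12/(0.0488×10.1) = 0.2435 K/W
R_brass = L/(kA) = 0.0037/(123×10.1) = 2.978×10^-6 K/W
R_outer film = 1/(h_o·A) = 1/(22.2×10.1) = 0.00446 K/W
R_total = 0.2479 K/W
Q = ΔT / R_total = 50 / 0.2479

Q ≈ 202 W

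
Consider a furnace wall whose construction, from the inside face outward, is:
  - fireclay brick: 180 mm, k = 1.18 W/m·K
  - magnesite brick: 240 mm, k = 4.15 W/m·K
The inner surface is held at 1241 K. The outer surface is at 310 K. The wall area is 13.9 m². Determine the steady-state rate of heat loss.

Q ≈ 61500 W

Series thermal resistances:
R_fireclay brick = L/(kA) = 0.18/(1.18×13.9) = 0.01097 K/W
R_magnesite brick = L/(kA) = 0.24/(4.15×13.9) = 0.004161 K/W
R_total = 0.01513 K/W
Q = ΔT / R_total = 931 / 0.01513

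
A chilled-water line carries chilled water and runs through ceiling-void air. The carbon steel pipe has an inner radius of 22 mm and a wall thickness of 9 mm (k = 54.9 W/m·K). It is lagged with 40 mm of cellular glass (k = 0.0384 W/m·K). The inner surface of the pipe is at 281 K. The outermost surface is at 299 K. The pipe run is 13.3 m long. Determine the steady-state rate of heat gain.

Q ≈ 69.7 W

Cylindrical conduction, so R = ln(r₂/r₁)/(2πkL) per layer, in series:
R_carbon steel pipe wall = ln(31/22)/(2π×54.9×13.3) = 7.475×10^-5 K/W
R_cellular glass = ln(71/31)/(2π×0.0384×13.3) = 0.2582 K/W
R_total = 0.2583 K/W
Q = ΔT/R_total = 18/0.2583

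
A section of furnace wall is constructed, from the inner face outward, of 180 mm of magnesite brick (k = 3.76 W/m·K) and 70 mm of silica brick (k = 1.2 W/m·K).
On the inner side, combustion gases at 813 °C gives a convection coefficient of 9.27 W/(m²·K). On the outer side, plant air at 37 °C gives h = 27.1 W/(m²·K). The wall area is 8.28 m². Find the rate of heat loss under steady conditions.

Q ≈ 25600 W

Series thermal resistances:
R_inner film = 1/(h_i·A) = 1/(9.27×8.28) = 0.01303 K/W
R_magnesite brick = L/(kA) = 0.18/(3.76×8.28) = 0.005782 K/W
R_silica brick = L/(kA) = 0.07/(1.2×8.28) = 0.007045 K/W
R_outer film = 1/(h_o·A) = 1/(27.1×8.28) = 0.004457 K/W
R_total = 0.03031 K/W
Q = ΔT / R_total = 776 / 0.03031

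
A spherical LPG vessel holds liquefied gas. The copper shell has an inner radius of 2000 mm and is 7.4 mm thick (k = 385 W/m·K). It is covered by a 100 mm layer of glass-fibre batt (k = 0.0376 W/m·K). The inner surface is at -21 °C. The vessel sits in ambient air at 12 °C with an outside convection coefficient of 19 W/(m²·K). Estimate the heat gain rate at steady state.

Each spherical layer contributes R = (1/r_i − 1/r_o)/(4πk):
R_copper shell = (1/2 − 1/2.0074)/(4π×385) = 3.81×10^-7 K/W
R_glass-fibre batt = (1/2.0074 − 1/2.1074)/(4π×0.0376) = 0.05003 K/W
R_outer film = 1/(h·4πr_o²) = 1/(19×4π×2.1074²) = 9.431×10^-4 K/W
R_total = 0.05097 K/W
Q = ΔT/R_total = 33/0.05097

Q ≈ 647 W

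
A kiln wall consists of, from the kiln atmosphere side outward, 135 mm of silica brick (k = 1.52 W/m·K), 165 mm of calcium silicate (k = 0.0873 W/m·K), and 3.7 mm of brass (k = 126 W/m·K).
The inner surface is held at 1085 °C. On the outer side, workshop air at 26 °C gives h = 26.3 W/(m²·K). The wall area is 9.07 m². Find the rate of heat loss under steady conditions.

Series thermal resistances:
R_silica brick = L/(kA) = 0.135/(1.52×9.07) = 0.009792 K/W
R_calcium silicate = L/(kA) = 0.165/(0.0873×9.07) = 0.2084 K/W
R_brass = L/(kA) = 0.0037/(126×9.07) = 3.238×10^-6 K/W
R_outer film = 1/(h_o·A) = 1/(26.3×9.07) = 0.004192 K/W
R_total = 0.2224 K/W
Q = ΔT / R_total = 1059 / 0.2224

Q ≈ 4760 W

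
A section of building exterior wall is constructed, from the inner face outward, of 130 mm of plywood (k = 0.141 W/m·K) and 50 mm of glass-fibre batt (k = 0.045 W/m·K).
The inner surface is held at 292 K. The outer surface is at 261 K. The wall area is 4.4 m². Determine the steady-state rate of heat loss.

Model the wall as resistances in series:
R_plywood = L/(kA) = 0.13/(0.141×4.4) = 0.2095 K/W
R_glass-fibre batt = L/(kA) = 0.05/(0.045×4.4) = 0.2525 K/W
R_total = 0.4621 K/W
Q = ΔT / R_total = 31 / 0.4621

Q ≈ 67.1 W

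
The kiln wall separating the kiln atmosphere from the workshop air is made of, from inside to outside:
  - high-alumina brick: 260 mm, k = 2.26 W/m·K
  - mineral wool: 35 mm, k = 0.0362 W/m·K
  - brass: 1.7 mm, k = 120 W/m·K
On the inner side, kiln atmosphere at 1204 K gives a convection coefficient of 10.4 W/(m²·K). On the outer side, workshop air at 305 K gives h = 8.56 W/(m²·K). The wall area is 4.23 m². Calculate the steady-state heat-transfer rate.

Model the wall as resistances in series:
R_inner film = 1/(h_i·A) = 1/(10.4×4.23) = 0.02273 K/W
R_high-alumina brick = L/(kA) = 0.26/(2.26×4.23) = 0.0272 K/W
R_mineral wool = L/(kA) = 0.035/(0.0362×4.23) = 0.2286 K/W
R_brass = L/(kA) = 0.0017/(120×4.23) = 3.349×10^-6 K/W
R_outer film = 1/(h_o·A) = 1/(8.56×4.23) = 0.02762 K/W
R_total = 0.3061 K/W
Q = ΔT / R_total = 899 / 0.3061

Q ≈ 2940 W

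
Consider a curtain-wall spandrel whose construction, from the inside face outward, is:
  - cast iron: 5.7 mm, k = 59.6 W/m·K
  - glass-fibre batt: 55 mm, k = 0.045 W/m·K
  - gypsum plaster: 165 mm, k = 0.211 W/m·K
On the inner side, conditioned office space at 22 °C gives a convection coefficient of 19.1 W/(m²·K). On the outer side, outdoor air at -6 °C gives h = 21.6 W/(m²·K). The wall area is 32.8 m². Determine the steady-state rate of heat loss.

Treating each layer as a thermal resistance in series:
R_inner film = 1/(h_i·A) = 1/(19.1×32.8) = 0.001596 K/W
R_cast iron = L/(kA) = 0.0057/(59.6×32.8) = 2.916×10^-6 K/W
R_glass-fibre batt = L/(kA) = 0.055/(0.045×32.8) = 0.03726 K/W
R_gypsum plaster = L/(kA) = 0.165/(0.211×32.8) = 0.02384 K/W
R_outer film = 1/(h_o·A) = 1/(21.6×32.8) = 0.001411 K/W
R_total = 0.06411 K/W
Q = ΔT / R_total = 28 / 0.06411

Q ≈ 437 W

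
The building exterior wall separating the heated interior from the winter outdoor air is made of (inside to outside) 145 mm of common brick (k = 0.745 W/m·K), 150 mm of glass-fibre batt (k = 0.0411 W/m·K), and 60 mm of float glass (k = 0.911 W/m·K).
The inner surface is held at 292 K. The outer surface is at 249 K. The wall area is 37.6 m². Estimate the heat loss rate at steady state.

Q ≈ 413 W

Thermal resistances in series:
R_common brick = L/(kA) = 0.145/(0.745×37.6) = 0.005176 K/W
R_glass-fibre batt = L/(kA) = 0.15/(0.0411×37.6) = 0.09706 K/W
R_float glass = L/(kA) = 0.06/(0.911×37.6) = 0.001752 K/W
R_total = 0.104 K/W
Q = ΔT / R_total = 43 / 0.104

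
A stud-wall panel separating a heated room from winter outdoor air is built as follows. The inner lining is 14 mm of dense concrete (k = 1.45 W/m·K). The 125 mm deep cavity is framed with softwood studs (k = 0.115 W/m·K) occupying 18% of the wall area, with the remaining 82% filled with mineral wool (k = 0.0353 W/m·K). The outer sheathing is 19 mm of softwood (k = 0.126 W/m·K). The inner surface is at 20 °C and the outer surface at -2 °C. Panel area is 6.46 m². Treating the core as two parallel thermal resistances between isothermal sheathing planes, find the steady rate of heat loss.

Q ≈ 53.1 W

Sheathing layers in series; stud and cavity paths in parallel between them.
R_inner = 0.014/(1.45×6.46) = 0.001495 K/W
R_stud  = 0.125/(0.115×0.18×6.46) = 0.9348 K/W
R_cav   = 0.125/(0.0353×0.82×6.46) = 0.6685 K/W
1/R_core = 1/R_stud + 1/R_cav → R_core = 0.3898 K/W
R_outer = 0.019/(0.126×6.46) = 0.02334 K/W
R_total = 0.4146 K/W
Q = ΔT/R_total = 22/0.4146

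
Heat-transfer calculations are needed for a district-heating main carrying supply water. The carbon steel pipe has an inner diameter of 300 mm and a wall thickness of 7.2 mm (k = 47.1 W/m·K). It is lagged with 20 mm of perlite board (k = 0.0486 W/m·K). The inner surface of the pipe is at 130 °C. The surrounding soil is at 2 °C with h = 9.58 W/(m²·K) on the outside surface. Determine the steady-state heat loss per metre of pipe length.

Radial resistances (cylindrical: R_cond = ln(r_o/r_i)/(2πkL), R_conv = 1/(h·2πrL)):
R_carbon steel pipe wall = ln(157.2/150)/(2π×47.1×1) = 1.584×10^-4 K/W
R_perlite board = ln(177.2/157.2)/(2π×0.0486×1) = 0.3922 K/W
R_outer film = 1/(h_o·2πr_oL) = 1/(9.58×2π×0.1772×1) = 0.09375 K/W
R_total = 0.4861 K/W
Q = ΔT/R_total = 128/0.4861

q′ ≈ 263 W/m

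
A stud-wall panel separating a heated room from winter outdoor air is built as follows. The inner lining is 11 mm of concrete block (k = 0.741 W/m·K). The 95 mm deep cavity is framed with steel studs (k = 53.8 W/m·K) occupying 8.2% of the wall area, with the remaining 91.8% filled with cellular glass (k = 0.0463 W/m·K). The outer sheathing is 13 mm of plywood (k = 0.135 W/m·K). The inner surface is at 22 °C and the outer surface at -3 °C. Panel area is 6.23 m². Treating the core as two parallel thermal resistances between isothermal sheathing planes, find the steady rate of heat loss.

Q ≈ 1180 W

Sheathing layers in series; stud and cavity paths in parallel between them.
R_inner = 0.011/(0.741×6.23) = 0.002383 K/W
R_stud  = 0.095/(53.8×0.082×6.23) = 0.003457 K/W
R_cav   = 0.095/(0.0463×0.918×6.23) = 0.3588 K/W
1/R_core = 1/R_stud + 1/R_cav → R_core = 0.003424 K/W
R_outer = 0.013/(0.135×6.23) = 0.01546 K/W
R_total = 0.02126 K/W
Q = ΔT/R_total = 25/0.02126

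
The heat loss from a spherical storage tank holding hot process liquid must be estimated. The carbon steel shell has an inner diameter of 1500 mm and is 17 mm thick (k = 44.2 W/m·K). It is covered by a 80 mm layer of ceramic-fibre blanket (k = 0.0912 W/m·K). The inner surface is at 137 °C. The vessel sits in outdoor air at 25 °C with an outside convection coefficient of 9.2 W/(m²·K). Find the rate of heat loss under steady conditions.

Q ≈ 937 W

Radial (spherical) resistances in series:
R_carbon steel shell = (1/0.75 − 1/0.767)/(4π×44.2) = 5.321×10^-5 K/W
R_ceramic-fibre blanket = (1/0.767 − 1/0.847)/(4π×0.0912) = 0.1075 K/W
R_outer film = 1/(h·4πr_o²) = 1/(9.2×4π×0.847²) = 0.01206 K/W
R_total = 0.1196 K/W
Q = ΔT/R_total = 112/0.1196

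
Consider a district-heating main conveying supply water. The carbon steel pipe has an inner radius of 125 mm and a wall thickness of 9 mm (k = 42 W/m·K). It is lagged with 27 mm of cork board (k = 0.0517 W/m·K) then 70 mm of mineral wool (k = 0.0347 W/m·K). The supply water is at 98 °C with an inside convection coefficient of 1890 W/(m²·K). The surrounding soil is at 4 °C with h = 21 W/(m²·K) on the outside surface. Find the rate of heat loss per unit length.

Cylindrical conduction, so R = ln(r₂/r₁)/(2πkL) per layer, in series:
R_inner film = 1/(h_i·2πr₁L) = 1/(1890×2π×0.125×1) = 6.737×10^-4 K/W
R_carbon steel pipe wall = ln(134/125)/(2π×42×1) = 2.635×10^-4 K/W
R_cork board = ln(161/134)/(2π×0.0517×1) = 0.5651 K/W
R_mineral wool = ln(231/161)/(2π×0.0347×1) = 1.656 K/W
R_outer film = 1/(h_o·2πr_oL) = 1/(21×2π×0.231×1) = 0.03281 K/W
R_total = 2.255 K/W
Q = ΔT/R_total = 94/2.255

q′ ≈ 41.7 W/m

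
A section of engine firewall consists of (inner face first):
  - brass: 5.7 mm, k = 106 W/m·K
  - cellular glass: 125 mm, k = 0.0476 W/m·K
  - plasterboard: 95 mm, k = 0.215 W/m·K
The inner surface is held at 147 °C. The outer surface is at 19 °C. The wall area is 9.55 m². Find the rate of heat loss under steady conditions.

Model the wall as resistances in series:
R_brass = L/(kA) = 0.0057/(106×9.55) = 5.631×10^-6 K/W
R_cellular glass = L/(kA) = 0.125/(0.0476×9.55) = 0.275 K/W
R_plasterboard = L/(kA) = 0.095/(0.215×9.55) = 0.04627 K/W
R_total = 0.3213 K/W
Q = ΔT / R_total = 128 / 0.3213

Q ≈ 398 W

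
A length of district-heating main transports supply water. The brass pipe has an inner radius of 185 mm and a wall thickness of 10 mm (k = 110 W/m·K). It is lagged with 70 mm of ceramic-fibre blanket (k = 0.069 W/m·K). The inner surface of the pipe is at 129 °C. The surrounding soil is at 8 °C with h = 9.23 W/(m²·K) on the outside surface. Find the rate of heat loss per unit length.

For a radial system each layer contributes R = ln(r_out/r_in)/(2πkL); films add R = 1/(hA).
R_brass pipe wall = ln(195/185)/(2π×110×1) = 7.617×10^-5 K/W
R_ceramic-fibre blanket = ln(265/195)/(2π×0.069×1) = 0.7075 K/W
R_outer film = 1/(h_o·2πr_oL) = 1/(9.23×2π×0.265×1) = 0.06507 K/W
R_total = 0.7726 K/W
Q = ΔT/R_total = 121/0.7726

q′ ≈ 157 W/m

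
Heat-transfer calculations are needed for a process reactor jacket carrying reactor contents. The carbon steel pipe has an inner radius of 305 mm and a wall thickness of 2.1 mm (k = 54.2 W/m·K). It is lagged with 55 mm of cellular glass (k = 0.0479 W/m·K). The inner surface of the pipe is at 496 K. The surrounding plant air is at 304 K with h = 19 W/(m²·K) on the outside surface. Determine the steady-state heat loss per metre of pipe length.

q′ ≈ 337 W/m

Per-layer cylindrical resistances, series-summed:
R_carbon steel pipe wall = ln(307.1/305)/(2π×54.2×1) = 2.015×10^-5 K/W
R_cellular glass = ln(362.1/307.1)/(2π×0.0479×1) = 0.5474 K/W
R_outer film = 1/(h_o·2πr_oL) = 1/(19×2π×0.3621×1) = 0.02313 K/W
R_total = 0.5706 K/W
Q = ΔT/R_total = 192/0.5706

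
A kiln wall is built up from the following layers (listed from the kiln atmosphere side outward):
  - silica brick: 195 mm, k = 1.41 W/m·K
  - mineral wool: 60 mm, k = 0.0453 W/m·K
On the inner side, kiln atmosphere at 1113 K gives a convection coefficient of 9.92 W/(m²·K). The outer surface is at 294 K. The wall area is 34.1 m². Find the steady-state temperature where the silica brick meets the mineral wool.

T ≈ 988 K

Thermal resistances in series:
R_inner film = 1/(h_i·A) = 1/(9.92×34.1) = 0.002956 K/W
R_silica brick = L/(kA) = 0.195/(1.41×34.1) = 0.004056 K/W
R_mineral wool = L/(kA) = 0.06/(0.0453×34.1) = 0.03884 K/W
R_total = 0.04585 K/W;  Q = ΔT/R_total = 819/0.04585 = 17860 W
T_interface = T_inner − Q·ΣR(inner→interface) = 1113 − 17900×0.007012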